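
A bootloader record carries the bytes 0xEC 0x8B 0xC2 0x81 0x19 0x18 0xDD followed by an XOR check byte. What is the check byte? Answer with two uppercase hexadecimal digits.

F8

XOR the bytes together:
  start with 0xEC
  0xEC ⊕ 0x8B = 0x67
  0x67 ⊕ 0xC2 = 0xA5
  0xA5 ⊕ 0x81 = 0x24
  0x24 ⊕ 0x19 = 0x3D
  0x3D ⊕ 0x18 = 0x25
  0x25 ⊕ 0xDD = 0xF8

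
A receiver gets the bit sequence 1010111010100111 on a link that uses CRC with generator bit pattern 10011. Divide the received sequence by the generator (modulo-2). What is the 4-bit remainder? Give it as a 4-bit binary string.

Modulo-2 division of 1010111010100111 by 10011:
  pos 0: 10101 XOR 10011 = 00110
  pos 2: 11011 XOR 10011 = 01000
  pos 3: 10000 XOR 10011 = 00011
  pos 6: 11101 XOR 10011 = 01110
  pos 7: 11100 XOR 10011 = 01111
  pos 8: 11110 XOR 10011 = 01101
  pos 9: 11011 XOR 10011 = 01000
  pos 10: 10001 XOR 10011 = 00010
Remainder = 0101 (nonzero — an error is detected).

0101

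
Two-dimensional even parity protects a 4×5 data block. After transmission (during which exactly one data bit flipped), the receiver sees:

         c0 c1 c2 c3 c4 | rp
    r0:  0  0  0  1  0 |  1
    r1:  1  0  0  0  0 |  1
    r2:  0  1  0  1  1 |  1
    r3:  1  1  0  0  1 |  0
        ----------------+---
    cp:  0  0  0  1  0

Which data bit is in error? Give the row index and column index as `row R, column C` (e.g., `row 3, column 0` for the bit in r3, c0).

row 3, column 3

Recompute each row's even parity and compare to rp:
  r0: data parity 1, sent rp 1 → ok
  r1: data parity 1, sent rp 1 → ok
  r2: data parity 1, sent rp 1 → ok
  r3: data parity 1, sent rp 0 → mismatch
Recompute each column's even parity and compare to cp:
  c0: data parity 0, sent cp 0 → ok
  c1: data parity 0, sent cp 0 → ok
  c2: data parity 0, sent cp 0 → ok
  c3: data parity 0, sent cp 1 → mismatch
  c4: data parity 0, sent cp 0 → ok
Exactly one row (r3) and one column (c3) fail → the flipped bit is at their intersection.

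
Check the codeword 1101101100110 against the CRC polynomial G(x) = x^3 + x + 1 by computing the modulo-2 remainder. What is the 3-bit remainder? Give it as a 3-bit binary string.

011

Modulo-2 division of 1101101100110 by 1011:
  pos 0: 1101 XOR 1011 = 0110
  pos 1: 1101 XOR 1011 = 0110
  pos 2: 1100 XOR 1011 = 0111
  pos 3: 1111 XOR 1011 = 0100
  pos 4: 1001 XOR 1011 = 0010
  pos 6: 1000 XOR 1011 = 0011
  pos 8: 1111 XOR 1011 = 0100
  pos 9: 1000 XOR 1011 = 0011
Remainder = 011 (nonzero — an error is detected).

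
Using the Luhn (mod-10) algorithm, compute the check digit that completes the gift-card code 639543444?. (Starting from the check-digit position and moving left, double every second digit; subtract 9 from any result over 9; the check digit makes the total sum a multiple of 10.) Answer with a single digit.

9

Partial digits right→left: 4 4 4 3 4 5 9 3 6
Double every second digit counting from the check-digit position (so the 1st, 3rd, 5th, ... of the partial from the right).
  doubled (with −9 where >9): 8 8 8 9 3 → sum 36
  kept as-is: 4 3 5 3 → sum 15
Total = 36 + 15 = 51.
Check digit = (10 − (51 mod 10)) mod 10 = 9.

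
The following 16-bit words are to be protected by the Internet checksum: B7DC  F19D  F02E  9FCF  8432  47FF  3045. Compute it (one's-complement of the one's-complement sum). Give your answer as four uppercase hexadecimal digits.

CA0F

One's-complement addition (fold any carry out of bit 15 back into bit 0):
  0xB7DC + 0xF19D = 0x1A979 → wrap carry → 0xA97A
  0xA97A + 0xF02E = 0x199A8 → wrap carry → 0x99A9
  0x99A9 + 0x9FCF = 0x13978 → wrap carry → 0x3979
  0x3979 + 0x8432 = 0x0BDAB
  0xBDAB + 0x47FF = 0x105AA → wrap carry → 0x05AB
  0x05AB + 0x3045 = 0x035F0
One's-complement sum = 0x35F0.
Checksum = ~0x35F0 & 0xFFFF = 0xCA0F.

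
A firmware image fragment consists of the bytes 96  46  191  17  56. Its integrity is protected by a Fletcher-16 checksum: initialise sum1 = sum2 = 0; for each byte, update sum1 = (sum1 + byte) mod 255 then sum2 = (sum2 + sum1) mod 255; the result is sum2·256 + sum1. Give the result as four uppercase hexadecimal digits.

3497

Running sums (mod 255):
  after byte 0 (96): sum1=96, sum2=96
  after byte 1 (46): sum1=142, sum2=238
  after byte 2 (191): sum1=78, sum2=61
  after byte 3 (17): sum1=95, sum2=156
  after byte 4 (56): sum1=151, sum2=52
Checksum = sum2·256 + sum1 = 52·256 + 151 = 13463 = 0x3497.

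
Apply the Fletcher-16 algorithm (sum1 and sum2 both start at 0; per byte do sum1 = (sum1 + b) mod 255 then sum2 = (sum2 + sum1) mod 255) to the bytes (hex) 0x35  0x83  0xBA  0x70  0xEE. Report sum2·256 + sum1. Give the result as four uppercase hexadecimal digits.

18D2

Running sums (mod 255):
  after byte 0 (0x35): sum1=53, sum2=53
  after byte 1 (0x83): sum1=184, sum2=237
  after byte 2 (0xBA): sum1=115, sum2=97
  after byte 3 (0x70): sum1=227, sum2=69
  after byte 4 (0xEE): sum1=210, sum2=24
Checksum = sum2·256 + sum1 = 24·256 + 210 = 6354 = 0x18D2.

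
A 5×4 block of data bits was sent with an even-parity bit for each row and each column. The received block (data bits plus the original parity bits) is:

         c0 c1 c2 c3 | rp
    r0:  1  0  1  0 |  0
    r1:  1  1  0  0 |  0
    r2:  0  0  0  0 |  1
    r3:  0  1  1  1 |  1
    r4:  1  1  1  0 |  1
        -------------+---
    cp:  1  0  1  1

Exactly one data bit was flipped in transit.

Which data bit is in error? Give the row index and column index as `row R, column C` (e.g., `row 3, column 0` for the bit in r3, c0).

row 2, column 1

Recompute each row's even parity and compare to rp:
  r0: data parity 0, sent rp 0 → ok
  r1: data parity 0, sent rp 0 → ok
  r2: data parity 0, sent rp 1 → mismatch
  r3: data parity 1, sent rp 1 → ok
  r4: data parity 1, sent rp 1 → ok
Recompute each column's even parity and compare to cp:
  c0: data parity 1, sent cp 1 → ok
  c1: data parity 1, sent cp 0 → mismatch
  c2: data parity 1, sent cp 1 → ok
  c3: data parity 1, sent cp 1 → ok
Exactly one row (r2) and one column (c1) fail → the flipped bit is at their intersection.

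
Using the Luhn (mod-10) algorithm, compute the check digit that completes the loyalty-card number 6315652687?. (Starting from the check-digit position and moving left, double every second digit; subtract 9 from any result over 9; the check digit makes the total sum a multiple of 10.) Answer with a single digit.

1

Partial digits right→left: 7 8 6 2 5 6 5 1 3 6
Double every second digit counting from the check-digit position (so the 1st, 3rd, 5th, ... of the partial from the right).
  doubled (with −9 where >9): 5 3 1 1 6 → sum 16
  kept as-is: 8 2 6 1 6 → sum 23
Total = 16 + 23 = 39.
Check digit = (10 − (39 mod 10)) mod 10 = 1.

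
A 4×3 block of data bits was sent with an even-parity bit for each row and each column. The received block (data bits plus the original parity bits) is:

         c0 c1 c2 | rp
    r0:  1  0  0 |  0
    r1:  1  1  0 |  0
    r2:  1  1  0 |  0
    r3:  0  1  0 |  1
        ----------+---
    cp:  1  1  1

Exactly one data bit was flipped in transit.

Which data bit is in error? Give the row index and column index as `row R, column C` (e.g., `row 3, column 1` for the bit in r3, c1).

Recompute each row's even parity and compare to rp:
  r0: data parity 1, sent rp 0 → mismatch
  r1: data parity 0, sent rp 0 → ok
  r2: data parity 0, sent rp 0 → ok
  r3: data parity 1, sent rp 1 → ok
Recompute each column's even parity and compare to cp:
  c0: data parity 1, sent cp 1 → ok
  c1: data parity 1, sent cp 1 → ok
  c2: data parity 0, sent cp 1 → mismatch
Exactly one row (r0) and one column (c2) fail → the flipped bit is at their intersection.

row 0, column 2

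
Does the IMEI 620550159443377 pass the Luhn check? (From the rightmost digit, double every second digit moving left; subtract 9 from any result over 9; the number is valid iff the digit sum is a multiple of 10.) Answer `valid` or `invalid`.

valid

From the right, keep odd positions and double even positions (subtract 9 from any doubled value over 9):
  doubled (positions 2,4,...): 5 6 8 1 0 1 4 → sum 25
  kept (positions 1,3,...): 7 3 4 9 1 5 0 6 → sum 35
Total = 60.
60 mod 10 = 0, so the number is valid.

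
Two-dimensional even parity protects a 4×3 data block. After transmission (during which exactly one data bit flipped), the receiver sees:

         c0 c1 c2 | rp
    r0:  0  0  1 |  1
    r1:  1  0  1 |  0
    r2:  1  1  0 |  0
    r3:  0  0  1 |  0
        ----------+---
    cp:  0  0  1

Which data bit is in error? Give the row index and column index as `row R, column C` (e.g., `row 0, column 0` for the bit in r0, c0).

row 3, column 1

Recompute each row's even parity and compare to rp:
  r0: data parity 1, sent rp 1 → ok
  r1: data parity 0, sent rp 0 → ok
  r2: data parity 0, sent rp 0 → ok
  r3: data parity 1, sent rp 0 → mismatch
Recompute each column's even parity and compare to cp:
  c0: data parity 0, sent cp 0 → ok
  c1: data parity 1, sent cp 0 → mismatch
  c2: data parity 1, sent cp 1 → ok
Exactly one row (r3) and one column (c1) fail → the flipped bit is at their intersection.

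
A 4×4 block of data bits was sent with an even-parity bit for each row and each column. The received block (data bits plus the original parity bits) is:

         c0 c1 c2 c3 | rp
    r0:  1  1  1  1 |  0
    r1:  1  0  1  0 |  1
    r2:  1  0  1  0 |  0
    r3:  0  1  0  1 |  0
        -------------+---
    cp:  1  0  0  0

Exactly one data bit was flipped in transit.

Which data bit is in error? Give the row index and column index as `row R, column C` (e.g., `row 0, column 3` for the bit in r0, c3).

row 1, column 2

Recompute each row's even parity and compare to rp:
  r0: data parity 0, sent rp 0 → ok
  r1: data parity 0, sent rp 1 → mismatch
  r2: data parity 0, sent rp 0 → ok
  r3: data parity 0, sent rp 0 → ok
Recompute each column's even parity and compare to cp:
  c0: data parity 1, sent cp 1 → ok
  c1: data parity 0, sent cp 0 → ok
  c2: data parity 1, sent cp 0 → mismatch
  c3: data parity 0, sent cp 0 → ok
Exactly one row (r1) and one column (c2) fail → the flipped bit is at their intersection.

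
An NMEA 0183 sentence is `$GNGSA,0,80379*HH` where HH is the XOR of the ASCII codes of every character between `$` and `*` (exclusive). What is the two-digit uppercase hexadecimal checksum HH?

XOR the ASCII codes of the payload characters:
  'G' = 0x47 → acc = 0x47
  'N' = 0x4E → acc = 0x09
  'G' = 0x47 → acc = 0x4E
  'S' = 0x53 → acc = 0x1D
  'A' = 0x41 → acc = 0x5C
  ',' = 0x2C → acc = 0x70
  '0' = 0x30 → acc = 0x40
  ',' = 0x2C → acc = 0x6C
  '8' = 0x38 → acc = 0x54
  '0' = 0x30 → acc = 0x64
  '3' = 0x33 → acc = 0x57
  '7' = 0x37 → acc = 0x60
  '9' = 0x39 → acc = 0x59
Checksum = 0x59.

59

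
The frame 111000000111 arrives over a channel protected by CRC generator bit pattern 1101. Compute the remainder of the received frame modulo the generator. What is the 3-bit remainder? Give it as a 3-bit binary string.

Modulo-2 division of 111000000111 by 1101:
  pos 0: 1110 XOR 1101 = 0011
  pos 2: 1100 XOR 1101 = 0001
  pos 5: 1000 XOR 1101 = 0101
  pos 6: 1011 XOR 1101 = 0110
  pos 7: 1101 XOR 1101 = 0000
Remainder = 001 (nonzero — an error is detected).

001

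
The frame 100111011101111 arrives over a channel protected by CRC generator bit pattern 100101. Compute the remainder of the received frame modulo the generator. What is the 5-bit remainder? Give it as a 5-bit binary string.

00101

Modulo-2 division of 100111011101111 by 100101:
  pos 0: 100111 XOR 100101 = 000010
  pos 4: 100111 XOR 100101 = 000010
  pos 8: 100111 XOR 100101 = 000010
Remainder = 00101 (nonzero — an error is detected).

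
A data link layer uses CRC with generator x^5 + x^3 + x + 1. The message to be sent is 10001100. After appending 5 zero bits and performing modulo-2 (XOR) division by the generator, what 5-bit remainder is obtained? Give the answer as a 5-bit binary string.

10011

Append 5 zeros: 1000110000000. Divide by 101011 (XOR where the leading bit is 1):
  pos 0: 100011 XOR 101011 = 001000
  pos 2: 100000 XOR 101011 = 001011
  pos 4: 101100 XOR 101011 = 000111
  pos 7: 111000 XOR 101011 = 010011
Remainder (last 5 bits) = 10011. This is the CRC / FCS.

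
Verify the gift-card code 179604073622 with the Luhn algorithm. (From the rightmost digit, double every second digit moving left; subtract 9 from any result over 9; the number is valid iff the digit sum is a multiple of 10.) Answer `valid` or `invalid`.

invalid

From the right, keep odd positions and double even positions (subtract 9 from any doubled value over 9):
  doubled (positions 2,4,...): 4 6 0 0 9 2 → sum 21
  kept (positions 1,3,...): 2 6 7 4 6 7 → sum 32
Total = 53.
53 mod 10 = 3, so the number is invalid.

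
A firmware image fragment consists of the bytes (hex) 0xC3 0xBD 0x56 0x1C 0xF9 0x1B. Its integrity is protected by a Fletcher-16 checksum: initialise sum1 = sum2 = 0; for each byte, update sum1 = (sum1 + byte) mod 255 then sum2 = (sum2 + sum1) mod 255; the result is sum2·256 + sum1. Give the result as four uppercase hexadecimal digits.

Running sums (mod 255):
  after byte 0 (0xC3): sum1=195, sum2=195
  after byte 1 (0xBD): sum1=129, sum2=69
  after byte 2 (0x56): sum1=215, sum2=29
  after byte 3 (0x1C): sum1=243, sum2=17
  after byte 4 (0xF9): sum1=237, sum2=254
  after byte 5 (0x1B): sum1=9, sum2=8
Checksum = sum2·256 + sum1 = 8·256 + 9 = 2057 = 0x0809.

0809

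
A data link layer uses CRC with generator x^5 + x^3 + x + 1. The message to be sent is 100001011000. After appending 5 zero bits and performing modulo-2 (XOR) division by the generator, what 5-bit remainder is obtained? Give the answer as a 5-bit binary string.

Append 5 zeros: 10000101100000000. Divide by 101011 (XOR where the leading bit is 1):
  pos 0: 100001 XOR 101011 = 001010
  pos 2: 101001 XOR 101011 = 000010
  pos 6: 101000 XOR 101011 = 000011
  pos 10: 110000 XOR 101011 = 011011
  pos 11: 110110 XOR 101011 = 011101
Remainder (last 5 bits) = 11101. This is the CRC / FCS.

11101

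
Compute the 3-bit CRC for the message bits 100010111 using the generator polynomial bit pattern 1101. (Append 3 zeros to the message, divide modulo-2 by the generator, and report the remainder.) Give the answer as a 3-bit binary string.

111

Append 3 zeros: 100010111000. Divide by 1101 (XOR where the leading bit is 1):
  pos 0: 1000 XOR 1101 = 0101
  pos 1: 1011 XOR 1101 = 0110
  pos 2: 1100 XOR 1101 = 0001
  pos 5: 1111 XOR 1101 = 0010
  pos 7: 1000 XOR 1101 = 0101
  pos 8: 1010 XOR 1101 = 0111
Remainder (last 3 bits) = 111. This is the CRC / FCS.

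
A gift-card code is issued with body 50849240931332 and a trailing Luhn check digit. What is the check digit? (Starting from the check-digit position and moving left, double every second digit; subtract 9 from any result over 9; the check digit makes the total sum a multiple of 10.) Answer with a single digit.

Partial digits right→left: 2 3 3 1 3 9 0 4 2 9 4 8 0 5
Double every second digit counting from the check-digit position (so the 1st, 3rd, 5th, ... of the partial from the right).
  doubled (with −9 where >9): 4 6 6 0 4 8 0 → sum 28
  kept as-is: 3 1 9 4 9 8 5 → sum 39
Total = 28 + 39 = 67.
Check digit = (10 − (67 mod 10)) mod 10 = 3.

3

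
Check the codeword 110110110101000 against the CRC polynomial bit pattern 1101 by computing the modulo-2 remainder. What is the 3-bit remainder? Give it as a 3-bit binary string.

000

Modulo-2 division of 110110110101000 by 1101:
  pos 0: 1101 XOR 1101 = 0000
  pos 4: 1011 XOR 1101 = 0110
  pos 5: 1100 XOR 1101 = 0001
  pos 8: 1101 XOR 1101 = 0000
Remainder = 000 (zero — the frame passes the CRC check).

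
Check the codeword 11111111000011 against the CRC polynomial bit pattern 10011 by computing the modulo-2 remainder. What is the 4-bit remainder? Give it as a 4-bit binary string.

Modulo-2 division of 11111111000011 by 10011:
  pos 0: 11111 XOR 10011 = 01100
  pos 1: 11001 XOR 10011 = 01010
  pos 2: 10101 XOR 10011 = 00110
  pos 4: 11010 XOR 10011 = 01001
  pos 5: 10010 XOR 10011 = 00001
  pos 9: 10011 XOR 10011 = 00000
Remainder = 0000 (zero — the frame passes the CRC check).

0000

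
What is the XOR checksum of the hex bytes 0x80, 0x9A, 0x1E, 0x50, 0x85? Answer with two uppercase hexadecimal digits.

D1

XOR the bytes together:
  start with 0x80
  0x80 ⊕ 0x9A = 0x1A
  0x1A ⊕ 0x1E = 0x04
  0x04 ⊕ 0x50 = 0x54
  0x54 ⊕ 0x85 = 0xD1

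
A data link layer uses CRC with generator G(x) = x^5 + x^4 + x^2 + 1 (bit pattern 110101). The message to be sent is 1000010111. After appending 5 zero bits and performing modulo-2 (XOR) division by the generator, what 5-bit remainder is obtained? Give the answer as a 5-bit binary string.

00010

Append 5 zeros: 100001011100000. Divide by 110101 (XOR where the leading bit is 1):
  pos 0: 100001 XOR 110101 = 010100
  pos 1: 101000 XOR 110101 = 011101
  pos 2: 111011 XOR 110101 = 001110
  pos 4: 111011 XOR 110101 = 001110
  pos 6: 111000 XOR 110101 = 001101
  pos 8: 110100 XOR 110101 = 000001
Remainder (last 5 bits) = 00010. This is the CRC / FCS.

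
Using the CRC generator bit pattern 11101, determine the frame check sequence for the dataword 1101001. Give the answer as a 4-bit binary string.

0000

Append 4 zeros: 11010010000. Divide by 11101 (XOR where the leading bit is 1):
  pos 0: 11010 XOR 11101 = 00111
  pos 2: 11101 XOR 11101 = 00000
Remainder (last 4 bits) = 0000. This is the CRC / FCS.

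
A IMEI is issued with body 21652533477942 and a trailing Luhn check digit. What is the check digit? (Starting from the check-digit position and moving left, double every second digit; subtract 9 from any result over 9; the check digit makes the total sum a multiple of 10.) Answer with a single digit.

4

Partial digits right→left: 2 4 9 7 7 4 3 3 5 2 5 6 1 2
Double every second digit counting from the check-digit position (so the 1st, 3rd, 5th, ... of the partial from the right).
  doubled (with −9 where >9): 4 9 5 6 1 1 2 → sum 28
  kept as-is: 4 7 4 3 2 6 2 → sum 28
Total = 28 + 28 = 56.
Check digit = (10 − (56 mod 10)) mod 10 = 4.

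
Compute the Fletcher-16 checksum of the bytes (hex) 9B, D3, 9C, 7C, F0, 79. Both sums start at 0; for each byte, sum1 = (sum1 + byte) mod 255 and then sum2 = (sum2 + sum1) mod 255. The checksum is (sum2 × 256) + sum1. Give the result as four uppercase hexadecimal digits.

0CF2

Running sums (mod 255):
  after byte 0 (9B): sum1=155, sum2=155
  after byte 1 (D3): sum1=111, sum2=11
  after byte 2 (9C): sum1=12, sum2=23
  after byte 3 (7C): sum1=136, sum2=159
  after byte 4 (F0): sum1=121, sum2=25
  after byte 5 (79): sum1=242, sum2=12
Checksum = sum2·256 + sum1 = 12·256 + 242 = 3314 = 0x0CF2.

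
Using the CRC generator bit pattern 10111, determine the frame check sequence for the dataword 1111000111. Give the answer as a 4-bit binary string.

Append 4 zeros: 11110001110000. Divide by 10111 (XOR where the leading bit is 1):
  pos 0: 11110 XOR 10111 = 01001
  pos 1: 10010 XOR 10111 = 00101
  pos 3: 10101 XOR 10111 = 00010
  pos 6: 10110 XOR 10111 = 00001
Remainder (last 4 bits) = 1000. This is the CRC / FCS.

1000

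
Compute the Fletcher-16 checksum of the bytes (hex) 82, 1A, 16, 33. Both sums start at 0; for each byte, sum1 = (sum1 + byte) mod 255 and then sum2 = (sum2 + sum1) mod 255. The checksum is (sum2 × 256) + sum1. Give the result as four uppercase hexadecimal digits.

Running sums (mod 255):
  after byte 0 (82): sum1=130, sum2=130
  after byte 1 (1A): sum1=156, sum2=31
  after byte 2 (16): sum1=178, sum2=209
  after byte 3 (33): sum1=229, sum2=183
Checksum = sum2·256 + sum1 = 183·256 + 229 = 47077 = 0xB7E5.

B7E5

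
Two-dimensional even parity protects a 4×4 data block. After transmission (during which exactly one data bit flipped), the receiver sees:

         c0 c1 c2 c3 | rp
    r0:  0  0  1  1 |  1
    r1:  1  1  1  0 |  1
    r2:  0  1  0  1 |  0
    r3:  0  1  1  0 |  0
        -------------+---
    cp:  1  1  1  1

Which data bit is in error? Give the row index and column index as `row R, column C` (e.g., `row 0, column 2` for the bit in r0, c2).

row 0, column 3

Recompute each row's even parity and compare to rp:
  r0: data parity 0, sent rp 1 → mismatch
  r1: data parity 1, sent rp 1 → ok
  r2: data parity 0, sent rp 0 → ok
  r3: data parity 0, sent rp 0 → ok
Recompute each column's even parity and compare to cp:
  c0: data parity 1, sent cp 1 → ok
  c1: data parity 1, sent cp 1 → ok
  c2: data parity 1, sent cp 1 → ok
  c3: data parity 0, sent cp 1 → mismatch
Exactly one row (r0) and one column (c3) fail → the flipped bit is at their intersection.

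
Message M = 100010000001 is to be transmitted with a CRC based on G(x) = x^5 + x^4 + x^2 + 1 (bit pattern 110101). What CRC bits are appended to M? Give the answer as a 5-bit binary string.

01011

Append 5 zeros: 10001000000100000. Divide by 110101 (XOR where the leading bit is 1):
  pos 0: 100010 XOR 110101 = 010111
  pos 1: 101110 XOR 110101 = 011011
  pos 2: 110110 XOR 110101 = 000011
  pos 6: 110001 XOR 110101 = 000100
  pos 9: 100000 XOR 110101 = 010101
  pos 10: 101010 XOR 110101 = 011111
  pos 11: 111110 XOR 110101 = 001011
Remainder (last 5 bits) = 01011. This is the CRC / FCS.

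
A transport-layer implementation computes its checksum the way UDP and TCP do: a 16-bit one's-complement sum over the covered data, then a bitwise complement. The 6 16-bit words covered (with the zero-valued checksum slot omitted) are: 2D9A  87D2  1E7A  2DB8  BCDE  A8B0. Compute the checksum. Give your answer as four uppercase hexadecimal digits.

98D1

One's-complement addition (fold any carry out of bit 15 back into bit 0):
  0x2D9A + 0x87D2 = 0x0B56C
  0xB56C + 0x1E7A = 0x0D3E6
  0xD3E6 + 0x2DB8 = 0x1019E → wrap carry → 0x019F
  0x019F + 0xBCDE = 0x0BE7D
  0xBE7D + 0xA8B0 = 0x1672D → wrap carry → 0x672E
One's-complement sum = 0x672E.
Checksum = ~0x672E & 0xFFFF = 0x98D1.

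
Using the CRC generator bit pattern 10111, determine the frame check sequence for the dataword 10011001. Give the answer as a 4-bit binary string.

Append 4 zeros: 100110010000. Divide by 10111 (XOR where the leading bit is 1):
  pos 0: 10011 XOR 10111 = 00100
  pos 2: 10000 XOR 10111 = 00111
  pos 4: 11110 XOR 10111 = 01001
  pos 5: 10010 XOR 10111 = 00101
  pos 7: 10100 XOR 10111 = 00011
Remainder (last 4 bits) = 0011. This is the CRC / FCS.

0011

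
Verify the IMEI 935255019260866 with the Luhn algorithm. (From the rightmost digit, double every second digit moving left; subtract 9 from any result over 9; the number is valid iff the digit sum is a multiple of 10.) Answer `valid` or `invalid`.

invalid

From the right, keep odd positions and double even positions (subtract 9 from any doubled value over 9):
  doubled (positions 2,4,...): 3 0 4 2 1 4 6 → sum 20
  kept (positions 1,3,...): 6 8 6 9 0 5 5 9 → sum 48
Total = 68.
68 mod 10 = 8, so the number is invalid.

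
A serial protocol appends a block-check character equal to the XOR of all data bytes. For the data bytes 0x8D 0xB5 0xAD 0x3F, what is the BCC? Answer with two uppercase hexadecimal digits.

AA

XOR the bytes together:
  start with 0x8D
  0x8D ⊕ 0xB5 = 0x38
  0x38 ⊕ 0xAD = 0x95
  0x95 ⊕ 0x3F = 0xAA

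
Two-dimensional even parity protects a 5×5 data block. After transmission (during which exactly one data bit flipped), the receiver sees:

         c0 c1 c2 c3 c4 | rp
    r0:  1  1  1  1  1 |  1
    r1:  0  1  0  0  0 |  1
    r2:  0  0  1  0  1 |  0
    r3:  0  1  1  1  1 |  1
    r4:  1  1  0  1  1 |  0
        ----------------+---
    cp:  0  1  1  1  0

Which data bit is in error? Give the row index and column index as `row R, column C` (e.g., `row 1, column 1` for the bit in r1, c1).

row 3, column 1

Recompute each row's even parity and compare to rp:
  r0: data parity 1, sent rp 1 → ok
  r1: data parity 1, sent rp 1 → ok
  r2: data parity 0, sent rp 0 → ok
  r3: data parity 0, sent rp 1 → mismatch
  r4: data parity 0, sent rp 0 → ok
Recompute each column's even parity and compare to cp:
  c0: data parity 0, sent cp 0 → ok
  c1: data parity 0, sent cp 1 → mismatch
  c2: data parity 1, sent cp 1 → ok
  c3: data parity 1, sent cp 1 → ok
  c4: data parity 0, sent cp 0 → ok
Exactly one row (r3) and one column (c1) fail → the flipped bit is at their intersection.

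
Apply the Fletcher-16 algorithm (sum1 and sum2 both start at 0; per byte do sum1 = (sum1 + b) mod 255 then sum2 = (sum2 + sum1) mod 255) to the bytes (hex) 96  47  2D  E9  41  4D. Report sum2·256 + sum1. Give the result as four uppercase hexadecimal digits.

2E83

Running sums (mod 255):
  after byte 0 (96): sum1=150, sum2=150
  after byte 1 (47): sum1=221, sum2=116
  after byte 2 (2D): sum1=11, sum2=127
  after byte 3 (E9): sum1=244, sum2=116
  after byte 4 (41): sum1=54, sum2=170
  after byte 5 (4D): sum1=131, sum2=46
Checksum = sum2·256 + sum1 = 46·256 + 131 = 11907 = 0x2E83.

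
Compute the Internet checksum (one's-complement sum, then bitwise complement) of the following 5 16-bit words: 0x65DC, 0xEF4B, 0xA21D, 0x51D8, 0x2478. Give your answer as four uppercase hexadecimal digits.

One's-complement addition (fold any carry out of bit 15 back into bit 0):
  0x65DC + 0xEF4B = 0x15527 → wrap carry → 0x5528
  0x5528 + 0xA21D = 0x0F745
  0xF745 + 0x51D8 = 0x1491D → wrap carry → 0x491E
  0x491E + 0x2478 = 0x06D96
One's-complement sum = 0x6D96.
Checksum = ~0x6D96 & 0xFFFF = 0x9269.

9269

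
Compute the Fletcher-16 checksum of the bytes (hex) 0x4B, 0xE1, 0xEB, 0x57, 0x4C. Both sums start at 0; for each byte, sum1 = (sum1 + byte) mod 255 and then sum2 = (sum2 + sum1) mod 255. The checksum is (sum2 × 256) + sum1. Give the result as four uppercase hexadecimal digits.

BEBC

Running sums (mod 255):
  after byte 0 (0x4B): sum1=75, sum2=75
  after byte 1 (0xE1): sum1=45, sum2=120
  after byte 2 (0xEB): sum1=25, sum2=145
  after byte 3 (0x57): sum1=112, sum2=2
  after byte 4 (0x4C): sum1=188, sum2=190
Checksum = sum2·256 + sum1 = 190·256 + 188 = 48828 = 0xBEBC.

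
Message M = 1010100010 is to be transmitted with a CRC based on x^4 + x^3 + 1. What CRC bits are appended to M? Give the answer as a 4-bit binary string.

0101

Append 4 zeros: 10101000100000. Divide by 11001 (XOR where the leading bit is 1):
  pos 0: 10101 XOR 11001 = 01100
  pos 1: 11000 XOR 11001 = 00001
  pos 5: 10010 XOR 11001 = 01011
  pos 6: 10110 XOR 11001 = 01111
  pos 7: 11110 XOR 11001 = 00111
  pos 9: 11100 XOR 11001 = 00101
Remainder (last 4 bits) = 0101. This is the CRC / FCS.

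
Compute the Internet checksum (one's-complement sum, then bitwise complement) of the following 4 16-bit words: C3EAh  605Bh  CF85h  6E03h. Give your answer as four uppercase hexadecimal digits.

9E30

One's-complement addition (fold any carry out of bit 15 back into bit 0):
  0xC3EA + 0x605B = 0x12445 → wrap carry → 0x2446
  0x2446 + 0xCF85 = 0x0F3CB
  0xF3CB + 0x6E03 = 0x161CE → wrap carry → 0x61CF
One's-complement sum = 0x61CF.
Checksum = ~0x61CF & 0xFFFF = 0x9E30.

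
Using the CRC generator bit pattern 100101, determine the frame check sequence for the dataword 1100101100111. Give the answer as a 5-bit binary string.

11001

Append 5 zeros: 110010110011100000. Divide by 100101 (XOR where the leading bit is 1):
  pos 0: 110010 XOR 100101 = 010111
  pos 1: 101111 XOR 100101 = 001010
  pos 3: 101010 XOR 100101 = 001111
  pos 5: 111101 XOR 100101 = 011000
  pos 6: 110001 XOR 100101 = 010100
  pos 7: 101001 XOR 100101 = 001100
  pos 9: 110000 XOR 100101 = 010101
  pos 10: 101010 XOR 100101 = 001111
  pos 12: 111100 XOR 100101 = 011001
Remainder (last 5 bits) = 11001. This is the CRC / FCS.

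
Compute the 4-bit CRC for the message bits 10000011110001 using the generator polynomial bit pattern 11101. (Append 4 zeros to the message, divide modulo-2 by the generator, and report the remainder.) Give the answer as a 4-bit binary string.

Append 4 zeros: 100000111100010000. Divide by 11101 (XOR where the leading bit is 1):
  pos 0: 10000 XOR 11101 = 01101
  pos 1: 11010 XOR 11101 = 00111
  pos 3: 11111 XOR 11101 = 00010
  pos 6: 10110 XOR 11101 = 01011
  pos 7: 10110 XOR 11101 = 01011
  pos 8: 10110 XOR 11101 = 01011
  pos 9: 10111 XOR 11101 = 01010
  pos 10: 10100 XOR 11101 = 01001
  pos 11: 10010 XOR 11101 = 01111
  pos 12: 11110 XOR 11101 = 00011
Remainder (last 4 bits) = 0110. This is the CRC / FCS.

0110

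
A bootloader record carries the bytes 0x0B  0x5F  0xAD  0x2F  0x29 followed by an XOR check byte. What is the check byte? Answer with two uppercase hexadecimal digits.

XOR the bytes together:
  start with 0x0B
  0x0B ⊕ 0x5F = 0x54
  0x54 ⊕ 0xAD = 0xF9
  0xF9 ⊕ 0x2F = 0xD6
  0xD6 ⊕ 0x29 = 0xFF

FF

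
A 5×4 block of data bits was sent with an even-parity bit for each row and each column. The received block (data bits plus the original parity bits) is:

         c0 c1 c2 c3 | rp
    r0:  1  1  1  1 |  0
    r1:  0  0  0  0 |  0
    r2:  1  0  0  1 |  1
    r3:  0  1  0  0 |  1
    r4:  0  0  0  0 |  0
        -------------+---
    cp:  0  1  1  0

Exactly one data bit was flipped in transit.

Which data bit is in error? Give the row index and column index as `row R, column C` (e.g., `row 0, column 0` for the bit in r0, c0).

Recompute each row's even parity and compare to rp:
  r0: data parity 0, sent rp 0 → ok
  r1: data parity 0, sent rp 0 → ok
  r2: data parity 0, sent rp 1 → mismatch
  r3: data parity 1, sent rp 1 → ok
  r4: data parity 0, sent rp 0 → ok
Recompute each column's even parity and compare to cp:
  c0: data parity 0, sent cp 0 → ok
  c1: data parity 0, sent cp 1 → mismatch
  c2: data parity 1, sent cp 1 → ok
  c3: data parity 0, sent cp 0 → ok
Exactly one row (r2) and one column (c1) fail → the flipped bit is at their intersection.

row 2, column 1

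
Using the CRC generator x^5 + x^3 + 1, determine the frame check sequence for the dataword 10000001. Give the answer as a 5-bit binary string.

Append 5 zeros: 1000000100000. Divide by 101001 (XOR where the leading bit is 1):
  pos 0: 100000 XOR 101001 = 001001
  pos 2: 100101 XOR 101001 = 001100
  pos 4: 110000 XOR 101001 = 011001
  pos 5: 110010 XOR 101001 = 011011
  pos 6: 110110 XOR 101001 = 011111
  pos 7: 111110 XOR 101001 = 010111
Remainder (last 5 bits) = 10111. This is the CRC / FCS.

10111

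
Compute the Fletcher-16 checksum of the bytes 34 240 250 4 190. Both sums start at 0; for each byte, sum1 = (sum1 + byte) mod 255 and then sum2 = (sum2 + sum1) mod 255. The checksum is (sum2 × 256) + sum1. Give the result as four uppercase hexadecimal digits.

Running sums (mod 255):
  after byte 0 (34): sum1=34, sum2=34
  after byte 1 (240): sum1=19, sum2=53
  after byte 2 (250): sum1=14, sum2=67
  after byte 3 (4): sum1=18, sum2=85
  after byte 4 (190): sum1=208, sum2=38
Checksum = sum2·256 + sum1 = 38·256 + 208 = 9936 = 0x26D0.

26D0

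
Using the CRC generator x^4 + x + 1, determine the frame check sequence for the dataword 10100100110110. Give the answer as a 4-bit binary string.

Append 4 zeros: 101001001101100000. Divide by 10011 (XOR where the leading bit is 1):
  pos 0: 10100 XOR 10011 = 00111
  pos 2: 11110 XOR 10011 = 01101
  pos 3: 11010 XOR 10011 = 01001
  pos 4: 10011 XOR 10011 = 00000
  pos 9: 10110 XOR 10011 = 00101
  pos 11: 10100 XOR 10011 = 00111
  pos 13: 11100 XOR 10011 = 01111
Remainder (last 4 bits) = 1111. This is the CRC / FCS.

1111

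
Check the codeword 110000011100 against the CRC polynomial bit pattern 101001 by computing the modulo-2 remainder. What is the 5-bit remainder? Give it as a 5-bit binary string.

Modulo-2 division of 110000011100 by 101001:
  pos 0: 110000 XOR 101001 = 011001
  pos 1: 110010 XOR 101001 = 011011
  pos 2: 110111 XOR 101001 = 011110
  pos 3: 111101 XOR 101001 = 010100
  pos 4: 101001 XOR 101001 = 000000
Remainder = 00000 (zero — the frame passes the CRC check).

00000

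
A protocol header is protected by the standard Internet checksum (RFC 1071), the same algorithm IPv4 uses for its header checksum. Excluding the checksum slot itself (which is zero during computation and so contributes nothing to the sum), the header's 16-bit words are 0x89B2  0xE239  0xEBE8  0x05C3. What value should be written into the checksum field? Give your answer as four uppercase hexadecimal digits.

One's-complement addition (fold any carry out of bit 15 back into bit 0):
  0x89B2 + 0xE239 = 0x16BEB → wrap carry → 0x6BEC
  0x6BEC + 0xEBE8 = 0x157D4 → wrap carry → 0x57D5
  0x57D5 + 0x05C3 = 0x05D98
One's-complement sum = 0x5D98.
Checksum = ~0x5D98 & 0xFFFF = 0xA267.

A267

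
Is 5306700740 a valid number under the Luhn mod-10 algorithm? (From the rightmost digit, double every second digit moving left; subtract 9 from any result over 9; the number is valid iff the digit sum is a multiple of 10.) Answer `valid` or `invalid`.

valid

From the right, keep odd positions and double even positions (subtract 9 from any doubled value over 9):
  doubled (positions 2,4,...): 8 0 5 0 1 → sum 14
  kept (positions 1,3,...): 0 7 0 6 3 → sum 16
Total = 30.
30 mod 10 = 0, so the number is valid.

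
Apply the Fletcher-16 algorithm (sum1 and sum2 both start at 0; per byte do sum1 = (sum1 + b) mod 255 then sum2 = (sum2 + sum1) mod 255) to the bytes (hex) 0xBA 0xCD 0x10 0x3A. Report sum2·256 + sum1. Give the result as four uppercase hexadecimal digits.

AED2

Running sums (mod 255):
  after byte 0 (0xBA): sum1=186, sum2=186
  after byte 1 (0xCD): sum1=136, sum2=67
  after byte 2 (0x10): sum1=152, sum2=219
  after byte 3 (0x3A): sum1=210, sum2=174
Checksum = sum2·256 + sum1 = 174·256 + 210 = 44754 = 0xAED2.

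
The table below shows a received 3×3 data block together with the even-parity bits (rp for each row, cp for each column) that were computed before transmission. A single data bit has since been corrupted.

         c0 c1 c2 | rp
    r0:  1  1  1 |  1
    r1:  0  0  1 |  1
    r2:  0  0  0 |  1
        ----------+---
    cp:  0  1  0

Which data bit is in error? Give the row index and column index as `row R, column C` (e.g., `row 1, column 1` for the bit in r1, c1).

row 2, column 0

Recompute each row's even parity and compare to rp:
  r0: data parity 1, sent rp 1 → ok
  r1: data parity 1, sent rp 1 → ok
  r2: data parity 0, sent rp 1 → mismatch
Recompute each column's even parity and compare to cp:
  c0: data parity 1, sent cp 0 → mismatch
  c1: data parity 1, sent cp 1 → ok
  c2: data parity 0, sent cp 0 → ok
Exactly one row (r2) and one column (c0) fail → the flipped bit is at their intersection.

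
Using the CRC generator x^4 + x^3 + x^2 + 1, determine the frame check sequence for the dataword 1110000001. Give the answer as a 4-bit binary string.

1001

Append 4 zeros: 11100000010000. Divide by 11101 (XOR where the leading bit is 1):
  pos 0: 11100 XOR 11101 = 00001
  pos 4: 10000 XOR 11101 = 01101
  pos 5: 11011 XOR 11101 = 00110
  pos 7: 11000 XOR 11101 = 00101
  pos 9: 10100 XOR 11101 = 01001
Remainder (last 4 bits) = 1001. This is the CRC / FCS.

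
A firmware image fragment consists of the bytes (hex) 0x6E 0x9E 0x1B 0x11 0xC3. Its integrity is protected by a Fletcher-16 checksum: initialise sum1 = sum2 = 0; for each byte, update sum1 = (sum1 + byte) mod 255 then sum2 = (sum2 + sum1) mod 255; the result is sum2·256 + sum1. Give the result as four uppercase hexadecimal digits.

D9FC

Running sums (mod 255):
  after byte 0 (0x6E): sum1=110, sum2=110
  after byte 1 (0x9E): sum1=13, sum2=123
  after byte 2 (0x1B): sum1=40, sum2=163
  after byte 3 (0x11): sum1=57, sum2=220
  after byte 4 (0xC3): sum1=252, sum2=217
Checksum = sum2·256 + sum1 = 217·256 + 252 = 55804 = 0xD9FC.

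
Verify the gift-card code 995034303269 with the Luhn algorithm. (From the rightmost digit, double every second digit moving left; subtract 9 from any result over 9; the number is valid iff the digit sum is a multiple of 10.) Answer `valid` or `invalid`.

invalid

From the right, keep odd positions and double even positions (subtract 9 from any doubled value over 9):
  doubled (positions 2,4,...): 3 6 6 6 1 9 → sum 31
  kept (positions 1,3,...): 9 2 0 4 0 9 → sum 24
Total = 55.
55 mod 10 = 5, so the number is invalid.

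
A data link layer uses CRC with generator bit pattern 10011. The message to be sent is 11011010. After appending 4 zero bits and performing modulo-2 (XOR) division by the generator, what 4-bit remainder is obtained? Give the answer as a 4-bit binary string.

0001

Append 4 zeros: 110110100000. Divide by 10011 (XOR where the leading bit is 1):
  pos 0: 11011 XOR 10011 = 01000
  pos 1: 10000 XOR 10011 = 00011
  pos 4: 11100 XOR 10011 = 01111
  pos 5: 11110 XOR 10011 = 01101
  pos 6: 11010 XOR 10011 = 01001
  pos 7: 10010 XOR 10011 = 00001
Remainder (last 4 bits) = 0001. This is the CRC / FCS.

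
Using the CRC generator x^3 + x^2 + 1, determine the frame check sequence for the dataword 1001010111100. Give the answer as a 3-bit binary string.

010

Append 3 zeros: 1001010111100000. Divide by 1101 (XOR where the leading bit is 1):
  pos 0: 1001 XOR 1101 = 0100
  pos 1: 1000 XOR 1101 = 0101
  pos 2: 1011 XOR 1101 = 0110
  pos 3: 1100 XOR 1101 = 0001
  pos 6: 1111 XOR 1101 = 0010
  pos 8: 1010 XOR 1101 = 0111
  pos 9: 1110 XOR 1101 = 0011
  pos 11: 1100 XOR 1101 = 0001
Remainder (last 3 bits) = 010. This is the CRC / FCS.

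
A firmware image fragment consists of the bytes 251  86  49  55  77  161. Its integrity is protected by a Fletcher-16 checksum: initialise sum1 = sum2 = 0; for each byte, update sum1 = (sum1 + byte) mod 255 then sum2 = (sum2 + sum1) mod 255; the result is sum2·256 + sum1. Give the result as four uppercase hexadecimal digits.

3EA9

Running sums (mod 255):
  after byte 0 (251): sum1=251, sum2=251
  after byte 1 (86): sum1=82, sum2=78
  after byte 2 (49): sum1=131, sum2=209
  after byte 3 (55): sum1=186, sum2=140
  after byte 4 (77): sum1=8, sum2=148
  after byte 5 (161): sum1=169, sum2=62
Checksum = sum2·256 + sum1 = 62·256 + 169 = 16041 = 0x3EA9.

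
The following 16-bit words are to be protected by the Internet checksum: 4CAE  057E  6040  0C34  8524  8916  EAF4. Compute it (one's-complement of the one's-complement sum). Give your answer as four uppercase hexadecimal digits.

482F

One's-complement addition (fold any carry out of bit 15 back into bit 0):
  0x4CAE + 0x057E = 0x0522C
  0x522C + 0x6040 = 0x0B26C
  0xB26C + 0x0C34 = 0x0BEA0
  0xBEA0 + 0x8524 = 0x143C4 → wrap carry → 0x43C5
  0x43C5 + 0x8916 = 0x0CCDB
  0xCCDB + 0xEAF4 = 0x1B7CF → wrap carry → 0xB7D0
One's-complement sum = 0xB7D0.
Checksum = ~0xB7D0 & 0xFFFF = 0x482F.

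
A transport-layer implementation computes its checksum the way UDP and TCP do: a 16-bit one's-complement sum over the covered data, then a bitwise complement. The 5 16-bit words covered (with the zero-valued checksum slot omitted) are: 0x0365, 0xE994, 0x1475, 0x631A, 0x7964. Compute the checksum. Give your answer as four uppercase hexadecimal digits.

2212

One's-complement addition (fold any carry out of bit 15 back into bit 0):
  0x0365 + 0xE994 = 0x0ECF9
  0xECF9 + 0x1475 = 0x1016E → wrap carry → 0x016F
  0x016F + 0x631A = 0x06489
  0x6489 + 0x7964 = 0x0DDED
One's-complement sum = 0xDDED.
Checksum = ~0xDDED & 0xFFFF = 0x2212.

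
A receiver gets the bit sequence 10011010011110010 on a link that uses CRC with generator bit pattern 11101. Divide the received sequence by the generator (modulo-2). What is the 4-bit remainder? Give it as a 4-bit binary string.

0010

Modulo-2 division of 10011010011110010 by 11101:
  pos 0: 10011 XOR 11101 = 01110
  pos 1: 11100 XOR 11101 = 00001
  pos 5: 11001 XOR 11101 = 00100
  pos 7: 10011 XOR 11101 = 01110
  pos 8: 11101 XOR 11101 = 00000
Remainder = 0010 (nonzero — an error is detected).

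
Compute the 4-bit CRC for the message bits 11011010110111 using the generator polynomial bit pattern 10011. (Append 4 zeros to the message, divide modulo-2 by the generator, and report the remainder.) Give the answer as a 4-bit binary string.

1010

Append 4 zeros: 110110101101110000. Divide by 10011 (XOR where the leading bit is 1):
  pos 0: 11011 XOR 10011 = 01000
  pos 1: 10000 XOR 10011 = 00011
  pos 4: 11101 XOR 10011 = 01110
  pos 5: 11101 XOR 10011 = 01110
  pos 6: 11100 XOR 10011 = 01111
  pos 7: 11111 XOR 10011 = 01100
  pos 8: 11001 XOR 10011 = 01010
  pos 9: 10101 XOR 10011 = 00110
  pos 11: 11000 XOR 10011 = 01011
  pos 12: 10110 XOR 10011 = 00101
Remainder (last 4 bits) = 1010. This is the CRC / FCS.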